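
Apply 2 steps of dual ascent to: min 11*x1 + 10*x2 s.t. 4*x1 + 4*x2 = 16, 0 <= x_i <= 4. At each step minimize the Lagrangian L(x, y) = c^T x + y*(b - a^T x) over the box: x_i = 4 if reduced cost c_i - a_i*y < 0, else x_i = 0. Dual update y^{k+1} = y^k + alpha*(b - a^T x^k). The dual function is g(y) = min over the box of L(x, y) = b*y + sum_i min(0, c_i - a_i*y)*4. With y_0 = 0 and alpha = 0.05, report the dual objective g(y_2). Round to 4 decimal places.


Dual ascent for LP: min 11*x1 + 10*x2, 4*x1 + 4*x2 = 16, 0 <= x_i <= 4
Step 1: y^k = 0.0, reduced costs: (11.0, 10.0)
  x^k = (0.0, 0.0), subgradient = b - a^T x = 16.0
  y^{k+1} = 0.0 + 0.05*16.0 = 0.8
Step 2: y^k = 0.8, reduced costs: (7.8, 6.8)
  x^k = (0.0, 0.0), subgradient = b - a^T x = 16.0
  y^{k+1} = 0.8 + 0.05*16.0 = 1.6
Dual objective at y_2 = 1.6: reduced costs (4.6, 3.6), box minimizer x = (0.0, 0.0)
g(y_2) = b*y + (c1 - a1*y)*x1 + (c2 - a2*y)*x2 = 16*1.6 + 4.6*0.0 + 3.6*0.0 = 25.6 + 0.0 + 0.0 = 25.6


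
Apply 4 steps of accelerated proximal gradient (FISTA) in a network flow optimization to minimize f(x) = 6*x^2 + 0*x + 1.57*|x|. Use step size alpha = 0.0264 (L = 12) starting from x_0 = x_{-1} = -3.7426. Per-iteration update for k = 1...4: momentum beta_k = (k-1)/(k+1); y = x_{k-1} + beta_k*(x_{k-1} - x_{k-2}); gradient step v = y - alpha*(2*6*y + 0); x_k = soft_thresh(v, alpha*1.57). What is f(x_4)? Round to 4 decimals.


FISTA on f(x) = 6*x^2 + 0*x + 1.57*|x|
L = 12, alpha = 0.0264
Iteration 1: beta = 0.0, y = -3.7426 + 0.0*(-3.7426 + 3.7426) = -3.7426
  grad(y) = -44.9112, v = y - alpha*grad = -2.5569
  prox(v) = soft_thresh(-2.5569, 0.0414) = -2.5155
Iteration 2: beta = 0.3333, y = -2.5155 + 0.3333*(-2.5155 + 3.7426) = -2.1065
  grad(y) = -25.2775, v = y - alpha*grad = -1.4391
  prox(v) = soft_thresh(-1.4391, 0.0414) = -1.3977
Iteration 3: beta = 0.5, y = -1.3977 + 0.5*(-1.3977 + 2.5155) = -0.8388
  grad(y) = -10.0654, v = y - alpha*grad = -0.5731
  prox(v) = soft_thresh(-0.5731, 0.0414) = -0.5316
Iteration 4: beta = 0.6, y = -0.5316 + 0.6*(-0.5316 + 1.3977) = -0.012
  grad(y) = -0.1435, v = y - alpha*grad = -0.0082
  prox(v) = soft_thresh(-0.0082, 0.0414) = 0.0
f(x_4) = 6*0.0^2 + 0*0.0 + 1.57*|0.0| = 0.0


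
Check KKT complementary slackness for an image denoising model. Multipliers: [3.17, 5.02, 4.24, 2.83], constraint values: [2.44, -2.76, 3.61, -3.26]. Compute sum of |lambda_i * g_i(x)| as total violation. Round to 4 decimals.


KKT complementary slackness check:
lambda_1 * g_1 = 3.17 * 2.44 = 7.7348
lambda_2 * g_2 = 5.02 * -2.76 = -13.8552
lambda_3 * g_3 = 4.24 * 3.61 = 15.3064
lambda_4 * g_4 = 2.83 * -3.26 = -9.2258
Total violation = 7.7348 + 13.8552 + 15.3064 + 9.2258 = 46.1222


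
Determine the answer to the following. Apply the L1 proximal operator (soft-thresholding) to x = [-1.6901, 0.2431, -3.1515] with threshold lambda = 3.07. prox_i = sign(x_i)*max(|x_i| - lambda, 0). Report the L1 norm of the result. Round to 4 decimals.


Soft-thresholding with lambda = 3.07:
prox(-1.6901) = sign(-1.6901)*max(|-1.6901| - 3.07, 0) = 0.0
prox(0.2431) = sign(0.2431)*max(|0.2431| - 3.07, 0) = 0.0
prox(-3.1515) = sign(-3.1515)*max(|-3.1515| - 3.07, 0) = -0.0815
prox(x) = [0.0, 0.0, -0.0815]
||prox(x)||_1 = 0.0 + 0.0 + 0.0815 = 0.0815


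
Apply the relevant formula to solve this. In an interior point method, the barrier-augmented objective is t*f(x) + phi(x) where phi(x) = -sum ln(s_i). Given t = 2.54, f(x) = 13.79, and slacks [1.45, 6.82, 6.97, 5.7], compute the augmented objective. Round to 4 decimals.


Step 1: Compute log-barrier.
ln values: [0.3716, 1.9199, 1.9416, 1.7405]
phi = -(0.3716 + 1.9199 + 1.9416 + 1.7405) = -5.9735
Step 2: Compute augmented objective.
t*f(x) = 2.54*13.79 = 35.0266
Total = 35.0266 - 5.9735 = 29.0531


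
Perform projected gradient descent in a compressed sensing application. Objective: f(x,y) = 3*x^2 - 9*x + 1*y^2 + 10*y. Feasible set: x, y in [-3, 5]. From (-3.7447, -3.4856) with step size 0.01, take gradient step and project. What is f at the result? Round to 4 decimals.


Step 1: Compute gradient at (-3.7447, -3.4856).
grad_x = 2*3*-3.7447 - 9 = -31.4682
grad_y = 2*1*-3.4856 + 10 = 3.0288
Step 2: Gradient step.
x_raw = -3.7447 - 0.01*-31.4682 = -3.43
y_raw = -3.4856 - 0.01*3.0288 = -3.5159
Step 3: Project onto [-3, 5].
x_proj = clip(-3.43) = -3.0
y_proj = clip(-3.5159) = -3.0
Step 4: Evaluate f.
f(-3.0, -3.0) = 33.0


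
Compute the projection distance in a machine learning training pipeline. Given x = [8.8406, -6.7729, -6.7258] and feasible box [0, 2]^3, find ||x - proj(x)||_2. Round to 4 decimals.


Project each component onto [0, 2].
clip(8.8406) = 2.0, clip(-6.7729) = 0.0, clip(-6.7258) = 0.0
Projection = [2.0, 0.0, 0.0]
Squared diffs: [46.7938, 45.8722, 45.2364]
Distance = sqrt(137.9024) = 11.7432


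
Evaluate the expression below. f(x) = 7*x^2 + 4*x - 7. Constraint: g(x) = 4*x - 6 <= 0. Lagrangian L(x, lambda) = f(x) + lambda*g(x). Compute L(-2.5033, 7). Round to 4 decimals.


Step 1: Evaluate f(x).
f(-2.5033) = 7*(-2.5033)^2 + 4*(-2.5033) - 7 = 26.8524
Step 2: Evaluate g(x).
g(-2.5033) = 4*-2.5033 - 6 = -16.0132
Step 3: Compute Lagrangian.
L = 26.8524 + 7*-16.0132 = -85.24


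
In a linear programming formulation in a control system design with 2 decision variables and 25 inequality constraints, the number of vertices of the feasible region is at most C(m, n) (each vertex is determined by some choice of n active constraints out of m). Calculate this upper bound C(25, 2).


Each vertex corresponds to some choice of n active constraints out of m, so the number of vertices is at most C(m, n) = m! / (n!(m-n)!).
m = 25, n = 2
Numerator: 25 * 24
Denominator: 2! = 2
C(25, 2) = 300


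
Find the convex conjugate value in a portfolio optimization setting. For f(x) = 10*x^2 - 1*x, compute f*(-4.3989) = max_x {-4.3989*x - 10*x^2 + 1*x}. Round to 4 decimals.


f*(y) = sup_x {y*x - a*x^2 - b*x} = sup_x {(y-b)*x - a*x^2}
FOC: (y - b) - 2a*x = 0 => x* = (y - b)/(2a)
x* = (-4.3989 + 1)/(2*10) = -0.1699
f*(-4.3989) = (y-b)^2/(4a) = (-4.3989 + 1)^2/(4*10)
= 11.5525/40 = 0.2888


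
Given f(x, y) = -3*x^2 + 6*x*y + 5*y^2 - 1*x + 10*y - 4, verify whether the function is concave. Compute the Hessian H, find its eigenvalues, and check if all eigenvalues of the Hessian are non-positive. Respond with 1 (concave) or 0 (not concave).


The Hessian of f(x,y) = -3*x^2 + 6*x*y + 5*y^2 - 1*x + 10*y - 4 is:
H = [[-6, 6], [6, 10]]
Trace = -6 + 10 = 4
Determinant = -6*10 - (6)^2 = -96
Discriminant = (4)^2 - 4*-96 = 400.0
Eigenvalues: lambda_1 = -8.0, lambda_2 = 12.0
The function is not concave.

0


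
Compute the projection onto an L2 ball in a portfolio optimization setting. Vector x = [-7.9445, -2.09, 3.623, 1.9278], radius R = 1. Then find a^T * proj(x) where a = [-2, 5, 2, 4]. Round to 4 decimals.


Step 1: Compute ||x|| (intermediates to 6 decimals).
||x|| = sqrt((-7.9445)^2 + (-2.09)^2 + 3.623^2 + 1.9278^2) = 9.182904
Step 2: Project.
Since ||x|| > R, scale = R/||x|| = 1/9.182904 = 0.108898, proj(x) = scale * x
proj(x) = [-0.86514, -0.227597, 0.394537, 0.209934]
Step 3: Dot product.
a^T * proj(x) = -2*(-0.86514) + 5*(-0.227597) + 2*0.394537 + 4*0.209934 = 2.2211


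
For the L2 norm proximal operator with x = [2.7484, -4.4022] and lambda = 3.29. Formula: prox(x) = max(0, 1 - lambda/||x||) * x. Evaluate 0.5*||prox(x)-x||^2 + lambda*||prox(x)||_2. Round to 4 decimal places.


Step 1: Compute ||x||.
||x|| = 5.1897
Step 2: Compute scaling factor.
scale = max(0, 1 - 3.29/5.1897) = 0.3661
Step 3: prox(x) = [1.0061, -1.6114]
||prox(x)|| = 1.8997
Step 4: Proximal objective.
0.5*||prox-x||^2 = 5.4121
lambda*||prox|| = 6.25
Total = 11.6621


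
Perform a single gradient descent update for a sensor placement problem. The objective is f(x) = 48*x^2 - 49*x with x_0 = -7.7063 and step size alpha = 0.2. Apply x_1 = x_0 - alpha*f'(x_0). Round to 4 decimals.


We compute the gradient at x_0 and apply the update.
f'(x) = 96*x - 49
f'(-7.7063) = 96*-7.7063 - 49 = -788.8048
x_1 = -7.7063 - 0.2*-788.8048 = 150.0547


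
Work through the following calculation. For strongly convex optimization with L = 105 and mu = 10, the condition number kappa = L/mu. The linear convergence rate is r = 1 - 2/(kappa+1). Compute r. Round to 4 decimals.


Step 1: Compute the condition number.
kappa = L/mu = 105/10 = 10.5
Step 2: Compute the convergence rate.
r = 1 - 2/(kappa + 1) = 1 - 2*mu/(L + mu) = (L - mu)/(L + mu) = 95/115 = 0.8261


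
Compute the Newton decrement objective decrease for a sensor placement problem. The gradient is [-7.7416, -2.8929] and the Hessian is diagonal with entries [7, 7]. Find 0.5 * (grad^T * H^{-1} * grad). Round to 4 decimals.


Step 1: H is diagonal, so H^(-1) * g = [-1.1059, -0.4133].
Step 2: g^T H^(-1) g = sum_i g_i^2 / H_ii
  = (-7.7416)^2/7 + (-2.8929)^2/7
  = 8.5618 + 1.1956 = 9.7573
Step 3: Objective decrease = 0.5 * g^T H^(-1) g = 4.8787


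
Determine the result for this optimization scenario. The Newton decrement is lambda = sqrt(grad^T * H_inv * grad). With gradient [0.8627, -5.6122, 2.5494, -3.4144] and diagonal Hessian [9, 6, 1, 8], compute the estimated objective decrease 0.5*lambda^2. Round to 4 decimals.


Step 1: H is diagonal, so H^(-1) * g = [0.0959, -0.9354, 2.5494, -0.4268].
Step 2: g^T H^(-1) g = sum_i g_i^2 / H_ii
  = (0.8627)^2/9 + (-5.6122)^2/6 + (2.5494)^2/1 + (-3.4144)^2/8
  = 0.0827 + 5.2495 + 6.4994 + 1.4573 = 13.2889
Step 3: Objective decrease = 0.5 * g^T H^(-1) g = 6.6444


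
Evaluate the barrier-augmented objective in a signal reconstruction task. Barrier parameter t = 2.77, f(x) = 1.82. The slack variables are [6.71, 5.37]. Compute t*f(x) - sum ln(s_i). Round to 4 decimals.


Step 1: Compute log-barrier.
ln values: [1.9036, 1.6808]
phi = -(1.9036 + 1.6808) = -3.5844
Step 2: Compute augmented objective.
t*f(x) = 2.77*1.82 = 5.0414
Total = 5.0414 - 3.5844 = 1.457


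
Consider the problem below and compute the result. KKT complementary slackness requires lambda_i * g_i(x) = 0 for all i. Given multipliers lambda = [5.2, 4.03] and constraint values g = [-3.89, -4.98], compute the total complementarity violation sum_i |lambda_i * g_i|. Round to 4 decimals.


KKT complementary slackness check:
lambda_1 * g_1 = 5.2 * -3.89 = -20.228
lambda_2 * g_2 = 4.03 * -4.98 = -20.0694
Total violation = 20.228 + 20.0694 = 40.2974


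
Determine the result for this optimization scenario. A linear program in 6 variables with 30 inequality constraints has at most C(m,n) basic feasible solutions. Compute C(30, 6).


Each vertex corresponds to some choice of n active constraints out of m, so the number of vertices is at most C(m, n) = m! / (n!(m-n)!).
m = 30, n = 6
Numerator: 30 * 29 * 28 * 27 * 26 * 25
Denominator: 6! = 720
C(30, 6) = 593775


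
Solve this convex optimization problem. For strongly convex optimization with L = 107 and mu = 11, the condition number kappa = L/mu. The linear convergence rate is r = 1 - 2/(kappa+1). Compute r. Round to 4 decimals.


Step 1: Compute the condition number.
kappa = L/mu = 107/11 = 9.7273
Step 2: Compute the convergence rate.
r = 1 - 2/(kappa + 1) = 1 - 2*mu/(L + mu) = (L - mu)/(L + mu) = 96/118 = 0.8136


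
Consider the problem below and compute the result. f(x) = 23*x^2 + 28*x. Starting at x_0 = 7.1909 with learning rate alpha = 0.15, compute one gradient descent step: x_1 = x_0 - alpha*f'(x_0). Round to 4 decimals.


We compute the gradient at x_0 and apply the update.
f'(x) = 46*x + 28
f'(7.1909) = 46*7.1909 + 28 = 358.7814
x_1 = 7.1909 - 0.15*358.7814 = -46.6263


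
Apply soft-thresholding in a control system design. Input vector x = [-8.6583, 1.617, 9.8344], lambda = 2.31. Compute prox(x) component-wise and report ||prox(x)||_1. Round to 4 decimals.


Soft-thresholding with lambda = 2.31:
prox(-8.6583) = sign(-8.6583)*max(|-8.6583| - 2.31, 0) = -6.3483
prox(1.617) = sign(1.617)*max(|1.617| - 2.31, 0) = 0.0
prox(9.8344) = sign(9.8344)*max(|9.8344| - 2.31, 0) = 7.5244
prox(x) = [-6.3483, 0.0, 7.5244]
||prox(x)||_1 = 6.3483 + 0.0 + 7.5244 = 13.8727


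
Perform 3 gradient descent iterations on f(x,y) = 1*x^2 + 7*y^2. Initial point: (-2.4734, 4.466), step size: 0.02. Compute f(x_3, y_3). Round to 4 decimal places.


Gradient descent on f(x,y) = 1*x^2 + 7*y^2.
Starting point: (-2.4734, 4.466), alpha = 0.02
Step 1: grad_x = 2*1*-2.4734 = -4.9468, grad_y = 2*7*4.466 = 62.524
  x_1 = -2.4734 - 0.02*-4.9468 = -2.3745
  y_1 = 4.466 - 0.02*62.524 = 3.2155
Step 2: grad_x = 2*1*-2.3745 = -4.7489, grad_y = 2*7*3.2155 = 45.0173
  x_2 = -2.3745 - 0.02*-4.7489 = -2.2795
  y_2 = 3.2155 - 0.02*45.0173 = 2.3152
Step 3: grad_x = 2*1*-2.2795 = -4.559, grad_y = 2*7*2.3152 = 32.4124
  x_3 = -2.2795 - 0.02*-4.559 = -2.1883
  y_3 = 2.3152 - 0.02*32.4124 = 1.6669
f(-2.1883, 1.6669) = 1*(-2.1883)^2 + 7*1.6669^2 = 24.2392


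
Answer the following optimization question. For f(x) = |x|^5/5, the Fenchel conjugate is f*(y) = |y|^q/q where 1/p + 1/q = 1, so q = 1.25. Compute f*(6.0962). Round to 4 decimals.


The conjugate exponent q satisfies 1/p + 1/q = 1.
p = 5, so q = 5/(5 - 1) = 1.25
|y|^q = 6.0962^1.25 = 9.5791
f*(6.0962) = 9.5791 / 1.25 = 7.6633


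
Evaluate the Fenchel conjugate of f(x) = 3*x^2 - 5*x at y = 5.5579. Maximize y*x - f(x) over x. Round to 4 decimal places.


f*(y) = sup_x {y*x - a*x^2 - b*x} = sup_x {(y-b)*x - a*x^2}
FOC: (y - b) - 2a*x = 0 => x* = (y - b)/(2a)
x* = (5.5579 + 5)/(2*3) = 1.7597
f*(5.5579) = (y-b)^2/(4a) = (5.5579 + 5)^2/(4*3)
= 111.4693/12 = 9.2891


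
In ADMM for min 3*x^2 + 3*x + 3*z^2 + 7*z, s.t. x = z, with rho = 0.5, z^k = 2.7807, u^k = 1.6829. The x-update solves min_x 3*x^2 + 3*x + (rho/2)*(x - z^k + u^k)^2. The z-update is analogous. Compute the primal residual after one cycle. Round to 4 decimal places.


ADMM iteration with rho = 0.5, z^k = 2.7807, u^k = 1.6829
Step 1: x-update.
Minimize 3*x^2 + 3*x + (0.5/2)*(x - 2.7807 + 1.6829)^2
FOC: (2*3 + 0.5)*x = -3 + 0.5*(2.7807 - 1.6829)
x^{k+1} = -0.3771
Step 2: z-update.
Minimize 3*z^2 + 7*z + (0.5/2)*(-0.3771 - z + 1.6829)^2
FOC: (2*3 + 0.5)*z = -7 + 0.5*(-0.3771 + 1.6829)
z^{k+1} = -0.9765
Step 3: u-update.
u^{k+1} = 1.6829 - 0.3771 + 0.9765 = 2.2823
Step 4: Primal residual = |-0.3771 + 0.9765| = 0.5994


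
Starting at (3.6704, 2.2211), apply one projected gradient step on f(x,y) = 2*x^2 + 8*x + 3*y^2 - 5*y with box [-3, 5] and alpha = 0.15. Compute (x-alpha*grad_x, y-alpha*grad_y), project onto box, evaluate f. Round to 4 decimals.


Step 1: Compute gradient at (3.6704, 2.2211).
grad_x = 2*2*3.6704 + 8 = 22.6816
grad_y = 2*3*2.2211 - 5 = 8.3266
Step 2: Gradient step.
x_raw = 3.6704 - 0.15*22.6816 = 0.2682
y_raw = 2.2211 - 0.15*8.3266 = 0.9721
Step 3: Project onto [-3, 5].
x_proj = clip(0.2682) = 0.2682
y_proj = clip(0.9721) = 0.9721
Step 4: Evaluate f.
f(0.2682, 0.9721) = 0.2635


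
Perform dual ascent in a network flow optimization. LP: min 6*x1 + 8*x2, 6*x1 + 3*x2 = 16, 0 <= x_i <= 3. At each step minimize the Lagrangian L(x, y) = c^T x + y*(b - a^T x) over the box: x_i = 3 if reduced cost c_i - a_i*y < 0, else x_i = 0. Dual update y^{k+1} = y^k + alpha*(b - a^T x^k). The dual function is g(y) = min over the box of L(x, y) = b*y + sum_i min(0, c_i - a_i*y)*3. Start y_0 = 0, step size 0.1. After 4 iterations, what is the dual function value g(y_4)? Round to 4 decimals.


Dual ascent for LP: min 6*x1 + 8*x2, 6*x1 + 3*x2 = 16, 0 <= x_i <= 3
Step 1: y^k = 0.0, reduced costs: (6.0, 8.0)
  x^k = (0.0, 0.0), subgradient = b - a^T x = 16.0
  y^{k+1} = 0.0 + 0.1*16.0 = 1.6
Step 2: y^k = 1.6, reduced costs: (-3.6, 3.2)
  x^k = (3.0, 0.0), subgradient = b - a^T x = -2.0
  y^{k+1} = 1.6 + 0.1*-2.0 = 1.4
Step 3: y^k = 1.4, reduced costs: (-2.4, 3.8)
  x^k = (3.0, 0.0), subgradient = b - a^T x = -2.0
  y^{k+1} = 1.4 + 0.1*-2.0 = 1.2
Step 4: y^k = 1.2, reduced costs: (-1.2, 4.4)
  x^k = (3.0, 0.0), subgradient = b - a^T x = -2.0
  y^{k+1} = 1.2 + 0.1*-2.0 = 1.0
Dual objective at y_4 = 1.0: reduced costs (0.0, 5.0), box minimizer x = (0.0, 0.0)
g(y_4) = b*y + (c1 - a1*y)*x1 + (c2 - a2*y)*x2 = 16*1.0 + 0.0*0.0 + 5.0*0.0 = 16.0 + 0.0 + 0.0 = 16.0


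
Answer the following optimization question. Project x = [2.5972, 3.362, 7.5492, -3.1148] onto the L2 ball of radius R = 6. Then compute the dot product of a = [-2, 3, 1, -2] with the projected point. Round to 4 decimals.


Step 1: Compute ||x|| (intermediates to 6 decimals).
||x|| = sqrt(2.5972^2 + 3.362^2 + 7.5492^2 + (-3.1148)^2) = 9.205482
Step 2: Project.
Since ||x|| > R, scale = R/||x|| = 6/9.205482 = 0.651786, proj(x) = scale * x
proj(x) = [1.692819, 2.191305, 4.920463, -2.030183]
Step 3: Dot product.
a^T * proj(x) = -2*1.692819 + 3*2.191305 + 1*4.920463 - 2*(-2.030183) = 12.1691


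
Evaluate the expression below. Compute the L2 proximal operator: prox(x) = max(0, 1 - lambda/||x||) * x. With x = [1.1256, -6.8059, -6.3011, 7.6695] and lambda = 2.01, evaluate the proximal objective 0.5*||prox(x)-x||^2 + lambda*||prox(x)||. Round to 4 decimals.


Step 1: Compute ||x||.
||x|| = 12.0877
Step 2: Compute scaling factor.
scale = max(0, 1 - 2.01/12.0877) = 0.8337
Step 3: prox(x) = [0.9384, -5.6742, -5.2533, 6.3942]
||prox(x)|| = 10.0777
Step 4: Proximal objective.
0.5*||prox-x||^2 = 2.0201
lambda*||prox|| = 20.2562
Total = 22.2762


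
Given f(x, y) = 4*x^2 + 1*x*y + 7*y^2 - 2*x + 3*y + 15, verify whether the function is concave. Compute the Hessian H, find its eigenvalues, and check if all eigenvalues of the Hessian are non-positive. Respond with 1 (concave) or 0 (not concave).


The Hessian of f(x,y) = 4*x^2 + 1*x*y + 7*y^2 - 2*x + 3*y + 15 is:
H = [[8, 1], [1, 14]]
Trace = 8 + 14 = 22
Determinant = 8*14 - (1)^2 = 111
Discriminant = (22)^2 - 4*111 = 40.0
Eigenvalues: lambda_1 = 7.8377, lambda_2 = 14.1623
The function is not concave.

0


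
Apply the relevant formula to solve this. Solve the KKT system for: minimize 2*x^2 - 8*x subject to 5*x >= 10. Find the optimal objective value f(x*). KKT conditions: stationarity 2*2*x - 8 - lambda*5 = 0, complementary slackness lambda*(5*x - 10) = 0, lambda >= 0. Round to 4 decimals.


Step 1: Try lambda = 0 (constraint inactive).
Stationarity: 2*2*x - 8 = 0
x* = 8/(2*2) = 2.0
Check constraint: 5*2.0 = 10.0 >= 10 -- satisfied.
Step 2: Compute optimal value.
f(x*) = 2*2.0^2 - 8*2.0 = -8.0


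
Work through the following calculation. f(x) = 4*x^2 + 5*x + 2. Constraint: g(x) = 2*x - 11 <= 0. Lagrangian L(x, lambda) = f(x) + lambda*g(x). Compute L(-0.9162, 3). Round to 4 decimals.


Step 1: Evaluate f(x).
f(-0.9162) = 4*(-0.9162)^2 + 5*(-0.9162) + 2 = 0.7767
Step 2: Evaluate g(x).
g(-0.9162) = 2*-0.9162 - 11 = -12.8324
Step 3: Compute Lagrangian.
L = 0.7767 + 3*-12.8324 = -37.7205


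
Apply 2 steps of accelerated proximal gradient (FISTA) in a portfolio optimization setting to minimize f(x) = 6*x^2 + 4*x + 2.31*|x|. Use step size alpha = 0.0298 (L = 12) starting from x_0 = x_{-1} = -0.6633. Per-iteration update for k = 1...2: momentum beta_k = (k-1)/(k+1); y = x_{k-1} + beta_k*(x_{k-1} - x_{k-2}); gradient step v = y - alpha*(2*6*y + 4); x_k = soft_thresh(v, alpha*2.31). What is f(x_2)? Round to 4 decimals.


FISTA on f(x) = 6*x^2 + 4*x + 2.31*|x|
L = 12, alpha = 0.0298
Iteration 1: beta = 0.0, y = -0.6633 + 0.0*(-0.6633 + 0.6633) = -0.6633
  grad(y) = -3.9596, v = y - alpha*grad = -0.5453
  prox(v) = soft_thresh(-0.5453, 0.0688) = -0.4765
Iteration 2: beta = 0.3333, y = -0.4765 + 0.3333*(-0.4765 + 0.6633) = -0.4142
  grad(y) = -0.9703, v = y - alpha*grad = -0.3853
  prox(v) = soft_thresh(-0.3853, 0.0688) = -0.3164
f(x_2) = 6*(-0.3164)^2 + 4*(-0.3164) + 2.31*|-0.3164| = 0.066


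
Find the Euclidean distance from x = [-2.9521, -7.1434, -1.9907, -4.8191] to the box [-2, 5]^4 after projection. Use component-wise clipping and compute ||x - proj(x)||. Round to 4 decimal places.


Project each component onto [-2, 5].
clip(-2.9521) = -2.0, clip(-7.1434) = -2.0, clip(-1.9907) = -1.9907, clip(-4.8191) = -2.0
Projection = [-2.0, -2.0, -1.9907, -2.0]
Squared diffs: [0.9065, 26.4546, 0.0, 7.9473]
Distance = sqrt(35.3084) = 5.9421


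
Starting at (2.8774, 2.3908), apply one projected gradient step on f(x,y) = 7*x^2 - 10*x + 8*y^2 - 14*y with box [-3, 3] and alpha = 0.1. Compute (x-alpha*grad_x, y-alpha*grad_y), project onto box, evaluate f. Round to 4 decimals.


Step 1: Compute gradient at (2.8774, 2.3908).
grad_x = 2*7*2.8774 - 10 = 30.2836
grad_y = 2*8*2.3908 - 14 = 24.2528
Step 2: Gradient step.
x_raw = 2.8774 - 0.1*30.2836 = -0.151
y_raw = 2.3908 - 0.1*24.2528 = -0.0345
Step 3: Project onto [-3, 3].
x_proj = clip(-0.151) = -0.151
y_proj = clip(-0.0345) = -0.0345
Step 4: Evaluate f.
f(-0.151, -0.0345) = 2.1614


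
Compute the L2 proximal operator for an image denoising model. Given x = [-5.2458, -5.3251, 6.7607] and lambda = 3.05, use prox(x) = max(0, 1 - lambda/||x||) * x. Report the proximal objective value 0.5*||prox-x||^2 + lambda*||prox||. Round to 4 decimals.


Step 1: Compute ||x||.
||x|| = 10.0788
Step 2: Compute scaling factor.
scale = max(0, 1 - 3.05/10.0788) = 0.6974
Step 3: prox(x) = [-3.6583, -3.7136, 4.7148]
||prox(x)|| = 7.0288
Step 4: Proximal objective.
0.5*||prox-x||^2 = 4.6513
lambda*||prox|| = 21.4378
Total = 26.0891


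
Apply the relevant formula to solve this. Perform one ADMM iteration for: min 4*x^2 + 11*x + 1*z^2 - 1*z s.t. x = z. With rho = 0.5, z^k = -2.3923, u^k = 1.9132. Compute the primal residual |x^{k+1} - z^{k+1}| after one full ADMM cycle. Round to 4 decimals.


ADMM iteration with rho = 0.5, z^k = -2.3923, u^k = 1.9132
Step 1: x-update.
Minimize 4*x^2 + 11*x + (0.5/2)*(x + 2.3923 + 1.9132)^2
FOC: (2*4 + 0.5)*x = -11 + 0.5*(-2.3923 - 1.9132)
x^{k+1} = -1.5474
Step 2: z-update.
Minimize 1*z^2 - 1*z + (0.5/2)*(-1.5474 - z + 1.9132)^2
FOC: (2*1 + 0.5)*z = 1 + 0.5*(-1.5474 + 1.9132)
z^{k+1} = 0.4732
Step 3: u-update.
u^{k+1} = 1.9132 - 1.5474 - 0.4732 = -0.1073
Step 4: Primal residual = |-1.5474 - 0.4732| = 2.0205


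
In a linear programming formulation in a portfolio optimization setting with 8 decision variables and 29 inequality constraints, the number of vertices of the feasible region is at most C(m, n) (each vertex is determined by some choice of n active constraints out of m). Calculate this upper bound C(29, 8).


Each vertex corresponds to some choice of n active constraints out of m, so the number of vertices is at most C(m, n) = m! / (n!(m-n)!).
m = 29, n = 8
Numerator: 29 * 28 * 27 * 26 * 25 * 24 * 23 * 22
Denominator: 8! = 40320
C(29, 8) = 4292145


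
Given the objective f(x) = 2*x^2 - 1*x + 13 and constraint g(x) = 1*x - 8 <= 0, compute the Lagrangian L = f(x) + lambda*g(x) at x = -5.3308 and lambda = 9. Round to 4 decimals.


Step 1: Evaluate f(x).
f(-5.3308) = 2*(-5.3308)^2 - 1*(-5.3308) + 13 = 75.1657
Step 2: Evaluate g(x).
g(-5.3308) = 1*-5.3308 - 8 = -13.3308
Step 3: Compute Lagrangian.
L = 75.1657 + 9*-13.3308 = -44.8115


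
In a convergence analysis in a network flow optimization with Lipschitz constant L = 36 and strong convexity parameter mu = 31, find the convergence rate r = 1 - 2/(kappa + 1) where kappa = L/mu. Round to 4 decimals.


Step 1: Compute the condition number.
kappa = L/mu = 36/31 = 1.1613
Step 2: Compute the convergence rate.
r = 1 - 2/(kappa + 1) = 1 - 2*mu/(L + mu) = (L - mu)/(L + mu) = 5/67 = 0.0746


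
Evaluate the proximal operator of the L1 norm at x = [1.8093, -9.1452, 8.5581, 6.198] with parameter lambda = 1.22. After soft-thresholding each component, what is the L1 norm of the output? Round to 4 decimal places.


Soft-thresholding with lambda = 1.22:
prox(1.8093) = sign(1.8093)*max(|1.8093| - 1.22, 0) = 0.5893
prox(-9.1452) = sign(-9.1452)*max(|-9.1452| - 1.22, 0) = -7.9252
prox(8.5581) = sign(8.5581)*max(|8.5581| - 1.22, 0) = 7.3381
prox(6.198) = sign(6.198)*max(|6.198| - 1.22, 0) = 4.978
prox(x) = [0.5893, -7.9252, 7.3381, 4.978]
||prox(x)||_1 = 0.5893 + 7.9252 + 7.3381 + 4.978 = 20.8306


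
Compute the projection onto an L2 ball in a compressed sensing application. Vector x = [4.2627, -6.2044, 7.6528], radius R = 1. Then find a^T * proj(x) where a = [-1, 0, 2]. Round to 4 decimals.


Step 1: Compute ||x|| (intermediates to 6 decimals).
||x|| = sqrt(4.2627^2 + (-6.2044)^2 + 7.6528^2) = 10.734549
Step 2: Project.
Since ||x|| > R, scale = R/||x|| = 1/10.734549 = 0.093157, proj(x) = scale * x
proj(x) = [0.3971, -0.577983, 0.712912]
Step 3: Dot product.
a^T * proj(x) = -1*0.3971 + 0*(-0.577983) + 2*0.712912 = 1.0287


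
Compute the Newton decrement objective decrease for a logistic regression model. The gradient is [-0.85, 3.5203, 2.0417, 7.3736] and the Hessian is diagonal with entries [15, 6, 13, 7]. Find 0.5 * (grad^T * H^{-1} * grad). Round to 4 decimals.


Step 1: H is diagonal, so H^(-1) * g = [-0.0567, 0.5867, 0.1571, 1.0534].
Step 2: g^T H^(-1) g = sum_i g_i^2 / H_ii
  = (-0.85)^2/15 + (3.5203)^2/6 + (2.0417)^2/13 + (7.3736)^2/7
  = 0.0482 + 2.0654 + 0.3207 + 7.7671 = 10.2014
Step 3: Objective decrease = 0.5 * g^T H^(-1) g = 5.1007


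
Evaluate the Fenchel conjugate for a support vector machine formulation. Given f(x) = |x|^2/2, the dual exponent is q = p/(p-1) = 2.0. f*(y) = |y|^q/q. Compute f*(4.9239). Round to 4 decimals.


The conjugate exponent q satisfies 1/p + 1/q = 1.
p = 2, so q = 2/(2 - 1) = 2.0
|y|^q = 4.9239^2.0 = 24.2448
f*(4.9239) = 24.2448 / 2.0 = 12.1224


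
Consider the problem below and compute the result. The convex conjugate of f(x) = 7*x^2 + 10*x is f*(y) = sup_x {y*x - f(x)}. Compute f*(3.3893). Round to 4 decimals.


f*(y) = sup_x {y*x - a*x^2 - b*x} = sup_x {(y-b)*x - a*x^2}
FOC: (y - b) - 2a*x = 0 => x* = (y - b)/(2a)
x* = (3.3893 - 10)/(2*7) = -0.4722
f*(3.3893) = (y-b)^2/(4a) = (3.3893 - 10)^2/(4*7)
= 43.7014/28 = 1.5608


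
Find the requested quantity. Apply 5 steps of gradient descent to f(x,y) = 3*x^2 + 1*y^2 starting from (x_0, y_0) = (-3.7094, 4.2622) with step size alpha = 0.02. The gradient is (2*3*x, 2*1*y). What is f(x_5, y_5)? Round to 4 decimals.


Gradient descent on f(x,y) = 3*x^2 + 1*y^2.
Starting point: (-3.7094, 4.2622), alpha = 0.02
Step 1: grad_x = 2*3*-3.7094 = -22.2564, grad_y = 2*1*4.2622 = 8.5244
  x_1 = -3.7094 - 0.02*-22.2564 = -3.2643
  y_1 = 4.2622 - 0.02*8.5244 = 4.0917
Step 2: grad_x = 2*3*-3.2643 = -19.5856, grad_y = 2*1*4.0917 = 8.1834
  x_2 = -3.2643 - 0.02*-19.5856 = -2.8726
  y_2 = 4.0917 - 0.02*8.1834 = 3.928
Step 3: grad_x = 2*3*-2.8726 = -17.2354, grad_y = 2*1*3.928 = 7.8561
  x_3 = -2.8726 - 0.02*-17.2354 = -2.5279
  y_3 = 3.928 - 0.02*7.8561 = 3.7709
Step 4: grad_x = 2*3*-2.5279 = -15.1671, grad_y = 2*1*3.7709 = 7.5418
  x_4 = -2.5279 - 0.02*-15.1671 = -2.2245
  y_4 = 3.7709 - 0.02*7.5418 = 3.6201
Step 5: grad_x = 2*3*-2.2245 = -13.3471, grad_y = 2*1*3.6201 = 7.2402
  x_5 = -2.2245 - 0.02*-13.3471 = -1.9576
  y_5 = 3.6201 - 0.02*7.2402 = 3.4753
f(-1.9576, 3.4753) = 3*(-1.9576)^2 + 1*3.4753^2 = 23.5738


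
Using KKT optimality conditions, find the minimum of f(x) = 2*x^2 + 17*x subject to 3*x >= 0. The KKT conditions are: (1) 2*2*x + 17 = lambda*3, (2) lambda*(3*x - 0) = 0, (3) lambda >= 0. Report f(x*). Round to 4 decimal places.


Step 1: Try lambda = 0 (constraint inactive).
x_unc = -17/(2*2) = -4.25
Check: 3*-4.25 = -12.75 < 0 -- violated!
Step 2: Constraint must be active: 3*x = 0
x* = 0/3 = 0.0
lambda = (2*2*0.0 + 17)/3 = 5.6667
Step 3: Compute optimal value.
f(x*) = 2*0.0^2 + 17*0.0 = 0.0


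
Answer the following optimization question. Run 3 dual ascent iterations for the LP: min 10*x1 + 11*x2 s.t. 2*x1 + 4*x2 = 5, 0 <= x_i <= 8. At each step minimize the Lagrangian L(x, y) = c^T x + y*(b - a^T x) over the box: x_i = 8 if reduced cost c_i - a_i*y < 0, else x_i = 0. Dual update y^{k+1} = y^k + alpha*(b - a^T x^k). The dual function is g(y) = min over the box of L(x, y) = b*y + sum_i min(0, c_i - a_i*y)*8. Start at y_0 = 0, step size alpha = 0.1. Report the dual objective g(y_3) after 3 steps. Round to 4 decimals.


Dual ascent for LP: min 10*x1 + 11*x2, 2*x1 + 4*x2 = 5, 0 <= x_i <= 8
Step 1: y^k = 0.0, reduced costs: (10.0, 11.0)
  x^k = (0.0, 0.0), subgradient = b - a^T x = 5.0
  y^{k+1} = 0.0 + 0.1*5.0 = 0.5
Step 2: y^k = 0.5, reduced costs: (9.0, 9.0)
  x^k = (0.0, 0.0), subgradient = b - a^T x = 5.0
  y^{k+1} = 0.5 + 0.1*5.0 = 1.0
Step 3: y^k = 1.0, reduced costs: (8.0, 7.0)
  x^k = (0.0, 0.0), subgradient = b - a^T x = 5.0
  y^{k+1} = 1.0 + 0.1*5.0 = 1.5
Dual objective at y_3 = 1.5: reduced costs (7.0, 5.0), box minimizer x = (0.0, 0.0)
g(y_3) = b*y + (c1 - a1*y)*x1 + (c2 - a2*y)*x2 = 5*1.5 + 7.0*0.0 + 5.0*0.0 = 7.5 + 0.0 + 0.0 = 7.5


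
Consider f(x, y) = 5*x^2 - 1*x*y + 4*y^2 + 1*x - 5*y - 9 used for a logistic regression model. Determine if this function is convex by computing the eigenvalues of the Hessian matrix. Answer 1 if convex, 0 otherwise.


The Hessian of f(x,y) = 5*x^2 - 1*x*y + 4*y^2 + 1*x - 5*y - 9 is:
H = [[10, -1], [-1, 8]]
Trace = 10 + 8 = 18
Determinant = 10*8 - (-1)^2 = 79
Discriminant = (18)^2 - 4*79 = 8.0
Eigenvalues: lambda_1 = 7.5858, lambda_2 = 10.4142
The function is convex.

1


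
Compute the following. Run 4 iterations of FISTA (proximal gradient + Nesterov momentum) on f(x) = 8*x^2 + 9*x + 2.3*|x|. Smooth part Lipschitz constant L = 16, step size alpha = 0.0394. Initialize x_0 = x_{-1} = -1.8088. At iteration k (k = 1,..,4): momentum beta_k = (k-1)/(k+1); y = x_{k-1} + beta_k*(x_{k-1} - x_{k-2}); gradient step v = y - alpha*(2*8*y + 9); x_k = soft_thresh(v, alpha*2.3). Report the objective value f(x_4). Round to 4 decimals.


FISTA on f(x) = 8*x^2 + 9*x + 2.3*|x|
L = 16, alpha = 0.0394
Iteration 1: beta = 0.0, y = -1.8088 + 0.0*(-1.8088 + 1.8088) = -1.8088
  grad(y) = -19.9408, v = y - alpha*grad = -1.0231
  prox(v) = soft_thresh(-1.0231, 0.0906) = -0.9325
Iteration 2: beta = 0.3333, y = -0.9325 + 0.3333*(-0.9325 + 1.8088) = -0.6404
  grad(y) = -1.2467, v = y - alpha*grad = -0.5913
  prox(v) = soft_thresh(-0.5913, 0.0906) = -0.5007
Iteration 3: beta = 0.5, y = -0.5007 + 0.5*(-0.5007 + 0.9325) = -0.2848
  grad(y) = 4.4438, v = y - alpha*grad = -0.4598
  prox(v) = soft_thresh(-0.4598, 0.0906) = -0.3692
Iteration 4: beta = 0.6, y = -0.3692 + 0.6*(-0.3692 + 0.5007) = -0.2904
  grad(y) = 4.3543, v = y - alpha*grad = -0.4619
  prox(v) = soft_thresh(-0.4619, 0.0906) = -0.3713
f(x_4) = 8*(-0.3713)^2 + 9*(-0.3713) + 2.3*|-0.3713| = -1.3848


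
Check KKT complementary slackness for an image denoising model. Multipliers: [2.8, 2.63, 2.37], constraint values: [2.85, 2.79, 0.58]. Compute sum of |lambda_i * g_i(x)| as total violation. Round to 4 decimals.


KKT complementary slackness check:
lambda_1 * g_1 = 2.8 * 2.85 = 7.98
lambda_2 * g_2 = 2.63 * 2.79 = 7.3377
lambda_3 * g_3 = 2.37 * 0.58 = 1.3746
Total violation = 7.98 + 7.3377 + 1.3746 = 16.6923


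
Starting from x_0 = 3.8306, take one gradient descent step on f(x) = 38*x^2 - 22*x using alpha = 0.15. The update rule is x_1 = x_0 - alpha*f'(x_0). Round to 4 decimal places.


We compute the gradient at x_0 and apply the update.
f'(x) = 76*x - 22
f'(3.8306) = 76*3.8306 - 22 = 269.1256
x_1 = 3.8306 - 0.15*269.1256 = -36.5382


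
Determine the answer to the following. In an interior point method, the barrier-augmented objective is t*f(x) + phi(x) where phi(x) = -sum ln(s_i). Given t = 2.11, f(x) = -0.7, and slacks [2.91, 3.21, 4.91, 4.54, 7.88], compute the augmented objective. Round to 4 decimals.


Step 1: Compute log-barrier.
ln values: [1.0682, 1.1663, 1.5913, 1.5129, 2.0643]
phi = -(1.0682 + 1.1663 + 1.5913 + 1.5129 + 2.0643) = -7.403
Step 2: Compute augmented objective.
t*f(x) = 2.11*-0.7 = -1.477
Total = -1.477 - 7.403 = -8.88


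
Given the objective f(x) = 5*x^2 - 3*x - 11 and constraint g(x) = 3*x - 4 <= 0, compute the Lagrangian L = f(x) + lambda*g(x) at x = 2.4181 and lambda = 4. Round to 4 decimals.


Step 1: Evaluate f(x).
f(2.4181) = 5*2.4181^2 - 3*2.4181 - 11 = 10.9817
Step 2: Evaluate g(x).
g(2.4181) = 3*2.4181 - 4 = 3.2543
Step 3: Compute Lagrangian.
L = 10.9817 + 4*3.2543 = 23.9989


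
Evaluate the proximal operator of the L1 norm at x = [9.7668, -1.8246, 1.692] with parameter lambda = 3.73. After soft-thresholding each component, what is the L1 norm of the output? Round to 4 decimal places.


Soft-thresholding with lambda = 3.73:
prox(9.7668) = sign(9.7668)*max(|9.7668| - 3.73, 0) = 6.0368
prox(-1.8246) = sign(-1.8246)*max(|-1.8246| - 3.73, 0) = 0.0
prox(1.692) = sign(1.692)*max(|1.692| - 3.73, 0) = 0.0
prox(x) = [6.0368, 0.0, 0.0]
||prox(x)||_1 = 6.0368 + 0.0 + 0.0 = 6.0368


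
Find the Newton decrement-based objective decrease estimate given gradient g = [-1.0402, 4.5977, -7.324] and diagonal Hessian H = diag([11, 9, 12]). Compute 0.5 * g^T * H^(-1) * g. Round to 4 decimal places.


Step 1: H is diagonal, so H^(-1) * g = [-0.0946, 0.5109, -0.6103].
Step 2: g^T H^(-1) g = sum_i g_i^2 / H_ii
  = (-1.0402)^2/11 + (4.5977)^2/9 + (-7.324)^2/12
  = 0.0984 + 2.3488 + 4.4701 = 6.9172
Step 3: Objective decrease = 0.5 * g^T H^(-1) g = 3.4586


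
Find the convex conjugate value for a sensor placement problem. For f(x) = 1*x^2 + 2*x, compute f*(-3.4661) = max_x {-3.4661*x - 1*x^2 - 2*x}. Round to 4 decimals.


f*(y) = sup_x {y*x - a*x^2 - b*x} = sup_x {(y-b)*x - a*x^2}
FOC: (y - b) - 2a*x = 0 => x* = (y - b)/(2a)
x* = (-3.4661 - 2)/(2*1) = -2.7331
f*(-3.4661) = (y-b)^2/(4a) = (-3.4661 - 2)^2/(4*1)
= 29.8782/4 = 7.4696


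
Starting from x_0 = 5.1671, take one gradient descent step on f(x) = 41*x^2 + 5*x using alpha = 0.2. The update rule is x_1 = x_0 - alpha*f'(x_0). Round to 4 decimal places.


We compute the gradient at x_0 and apply the update.
f'(x) = 82*x + 5
f'(5.1671) = 82*5.1671 + 5 = 428.7022
x_1 = 5.1671 - 0.2*428.7022 = -80.5733


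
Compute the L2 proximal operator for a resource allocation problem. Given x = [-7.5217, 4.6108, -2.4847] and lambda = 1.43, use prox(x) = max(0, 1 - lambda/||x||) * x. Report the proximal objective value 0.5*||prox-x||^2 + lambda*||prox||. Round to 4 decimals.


Step 1: Compute ||x||.
||x|| = 9.1657
Step 2: Compute scaling factor.
scale = max(0, 1 - 1.43/9.1657) = 0.844
Step 3: prox(x) = [-6.3482, 3.8914, -2.097]
||prox(x)|| = 7.7357
Step 4: Proximal objective.
0.5*||prox-x||^2 = 1.0225
lambda*||prox|| = 11.0621
Total = 12.0844


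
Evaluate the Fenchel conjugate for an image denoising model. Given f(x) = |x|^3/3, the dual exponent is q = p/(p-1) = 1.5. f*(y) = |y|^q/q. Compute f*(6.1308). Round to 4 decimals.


The conjugate exponent q satisfies 1/p + 1/q = 1.
p = 3, so q = 3/(3 - 1) = 1.5
|y|^q = 6.1308^1.5 = 15.1801
f*(6.1308) = 15.1801 / 1.5 = 10.1201


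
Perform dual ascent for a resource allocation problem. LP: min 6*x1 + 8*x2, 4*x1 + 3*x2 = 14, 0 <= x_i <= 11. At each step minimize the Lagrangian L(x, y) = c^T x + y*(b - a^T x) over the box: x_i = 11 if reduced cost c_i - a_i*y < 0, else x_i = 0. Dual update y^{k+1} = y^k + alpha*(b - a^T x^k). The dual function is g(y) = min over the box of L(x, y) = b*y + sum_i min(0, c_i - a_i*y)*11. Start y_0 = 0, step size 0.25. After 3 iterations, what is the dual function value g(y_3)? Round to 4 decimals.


Dual ascent for LP: min 6*x1 + 8*x2, 4*x1 + 3*x2 = 14, 0 <= x_i <= 11
Step 1: y^k = 0.0, reduced costs: (6.0, 8.0)
  x^k = (0.0, 0.0), subgradient = b - a^T x = 14.0
  y^{k+1} = 0.0 + 0.25*14.0 = 3.5
Step 2: y^k = 3.5, reduced costs: (-8.0, -2.5)
  x^k = (11.0, 11.0), subgradient = b - a^T x = -63.0
  y^{k+1} = 3.5 + 0.25*-63.0 = -12.25
Step 3: y^k = -12.25, reduced costs: (55.0, 44.75)
  x^k = (0.0, 0.0), subgradient = b - a^T x = 14.0
  y^{k+1} = -12.25 + 0.25*14.0 = -8.75
Dual objective at y_3 = -8.75: reduced costs (41.0, 34.25), box minimizer x = (0.0, 0.0)
g(y_3) = b*y + (c1 - a1*y)*x1 + (c2 - a2*y)*x2 = 14*(-8.75) + 41.0*0.0 + 34.25*0.0 = -122.5 + 0.0 + 0.0 = -122.5


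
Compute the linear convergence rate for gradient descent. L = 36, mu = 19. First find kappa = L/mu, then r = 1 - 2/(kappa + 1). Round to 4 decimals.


Step 1: Compute the condition number.
kappa = L/mu = 36/19 = 1.8947
Step 2: Compute the convergence rate.
r = 1 - 2/(kappa + 1) = 1 - 2*mu/(L + mu) = (L - mu)/(L + mu) = 17/55 = 0.3091


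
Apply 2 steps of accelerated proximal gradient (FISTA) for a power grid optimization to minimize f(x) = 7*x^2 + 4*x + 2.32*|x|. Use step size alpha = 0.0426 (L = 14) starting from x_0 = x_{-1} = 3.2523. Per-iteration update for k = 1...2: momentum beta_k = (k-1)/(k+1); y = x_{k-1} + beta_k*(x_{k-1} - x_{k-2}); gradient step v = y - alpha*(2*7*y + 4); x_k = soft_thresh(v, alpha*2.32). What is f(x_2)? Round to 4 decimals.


FISTA on f(x) = 7*x^2 + 4*x + 2.32*|x|
L = 14, alpha = 0.0426
Iteration 1: beta = 0.0, y = 3.2523 + 0.0*(3.2523 - 3.2523) = 3.2523
  grad(y) = 49.5322, v = y - alpha*grad = 1.1422
  prox(v) = soft_thresh(1.1422, 0.0988) = 1.0434
Iteration 2: beta = 0.3333, y = 1.0434 + 0.3333*(1.0434 - 3.2523) = 0.3071
  grad(y) = 8.2993, v = y - alpha*grad = -0.0465
  prox(v) = soft_thresh(-0.0465, 0.0988) = 0.0
f(x_2) = 7*0.0^2 + 4*0.0 + 2.32*|0.0| = 0.0


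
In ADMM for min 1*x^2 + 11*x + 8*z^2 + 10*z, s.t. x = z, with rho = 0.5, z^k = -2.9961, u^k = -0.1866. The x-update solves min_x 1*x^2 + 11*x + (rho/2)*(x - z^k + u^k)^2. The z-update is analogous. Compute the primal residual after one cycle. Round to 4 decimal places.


ADMM iteration with rho = 0.5, z^k = -2.9961, u^k = -0.1866
Step 1: x-update.
Minimize 1*x^2 + 11*x + (0.5/2)*(x + 2.9961 - 0.1866)^2
FOC: (2*1 + 0.5)*x = -11 + 0.5*(-2.9961 + 0.1866)
x^{k+1} = -4.9619
Step 2: z-update.
Minimize 8*z^2 + 10*z + (0.5/2)*(-4.9619 - z - 0.1866)^2
FOC: (2*8 + 0.5)*z = -10 + 0.5*(-4.9619 - 0.1866)
z^{k+1} = -0.7621
Step 3: u-update.
u^{k+1} = -0.1866 - 4.9619 + 0.7621 = -4.3864
Step 4: Primal residual = |-4.9619 + 0.7621| = 4.1998


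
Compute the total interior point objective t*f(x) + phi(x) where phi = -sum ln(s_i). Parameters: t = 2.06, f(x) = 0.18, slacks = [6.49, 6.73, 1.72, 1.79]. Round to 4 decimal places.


Step 1: Compute log-barrier.
ln values: [1.8703, 1.9066, 0.5423, 0.5822]
phi = -(1.8703 + 1.9066 + 0.5423 + 0.5822) = -4.9014
Step 2: Compute augmented objective.
t*f(x) = 2.06*0.18 = 0.3708
Total = 0.3708 - 4.9014 = -4.5306


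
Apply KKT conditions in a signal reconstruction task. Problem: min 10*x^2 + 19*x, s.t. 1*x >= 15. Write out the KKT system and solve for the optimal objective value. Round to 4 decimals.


Step 1: Try lambda = 0 (constraint inactive).
x_unc = -19/(2*10) = -0.95
Check: 1*-0.95 = -0.95 < 15 -- violated!
Step 2: Constraint must be active: 1*x = 15
x* = 15/1 = 15.0
lambda = (2*10*15.0 + 19)/1 = 319.0
Step 3: Compute optimal value.
f(x*) = 10*15.0^2 + 19*15.0 = 2535.0


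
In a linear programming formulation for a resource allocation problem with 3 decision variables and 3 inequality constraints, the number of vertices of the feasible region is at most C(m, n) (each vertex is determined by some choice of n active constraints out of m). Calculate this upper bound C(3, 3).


Each vertex corresponds to some choice of n active constraints out of m, so the number of vertices is at most C(m, n) = m! / (n!(m-n)!).
m = 3, n = 3
Numerator: 3 * 2 * 1
Denominator: 3! = 6
C(3, 3) = 1


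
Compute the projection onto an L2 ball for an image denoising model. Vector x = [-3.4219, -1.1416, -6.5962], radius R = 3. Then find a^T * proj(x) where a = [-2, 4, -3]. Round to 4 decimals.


Step 1: Compute ||x|| (intermediates to 6 decimals).
||x|| = sqrt((-3.4219)^2 + (-1.1416)^2 + (-6.5962)^2) = 7.518145
Step 2: Project.
Since ||x|| > R, scale = R/||x|| = 3/7.518145 = 0.399035, proj(x) = scale * x
proj(x) = [-1.365458, -0.455538, -2.632115]
Step 3: Dot product.
a^T * proj(x) = -2*(-1.365458) + 4*(-0.455538) - 3*(-2.632115) = 8.8051


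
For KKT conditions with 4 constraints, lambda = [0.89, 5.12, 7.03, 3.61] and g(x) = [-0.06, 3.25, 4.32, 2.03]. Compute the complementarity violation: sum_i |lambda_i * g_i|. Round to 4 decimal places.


KKT complementary slackness check:
lambda_1 * g_1 = 0.89 * -0.06 = -0.0534
lambda_2 * g_2 = 5.12 * 3.25 = 16.64
lambda_3 * g_3 = 7.03 * 4.32 = 30.3696
lambda_4 * g_4 = 3.61 * 2.03 = 7.3283
Total violation = 0.0534 + 16.64 + 30.3696 + 7.3283 = 54.3913


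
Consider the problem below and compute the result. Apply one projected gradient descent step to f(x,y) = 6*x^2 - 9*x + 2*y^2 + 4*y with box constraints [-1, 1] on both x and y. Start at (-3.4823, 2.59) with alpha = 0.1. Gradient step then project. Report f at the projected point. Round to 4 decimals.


Step 1: Compute gradient at (-3.4823, 2.59).
grad_x = 2*6*-3.4823 - 9 = -50.7876
grad_y = 2*2*2.59 + 4 = 14.36
Step 2: Gradient step.
x_raw = -3.4823 - 0.1*-50.7876 = 1.5965
y_raw = 2.59 - 0.1*14.36 = 1.154
Step 3: Project onto [-1, 1].
x_proj = clip(1.5965) = 1.0
y_proj = clip(1.154) = 1.0
Step 4: Evaluate f.
f(1.0, 1.0) = 3.0
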